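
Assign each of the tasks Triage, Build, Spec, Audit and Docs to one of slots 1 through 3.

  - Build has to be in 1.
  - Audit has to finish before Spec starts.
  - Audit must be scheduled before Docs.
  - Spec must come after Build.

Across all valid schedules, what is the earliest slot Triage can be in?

1

Triage at 1 is achievable: Audit=1; Spec=2; Docs=2; Build=1; Triage=1.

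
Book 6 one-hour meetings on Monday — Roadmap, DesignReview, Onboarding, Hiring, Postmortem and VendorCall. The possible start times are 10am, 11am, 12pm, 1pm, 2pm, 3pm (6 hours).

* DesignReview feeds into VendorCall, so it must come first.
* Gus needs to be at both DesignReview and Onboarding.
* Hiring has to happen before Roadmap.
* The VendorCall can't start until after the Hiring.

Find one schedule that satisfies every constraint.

Onboarding=11am; Roadmap=11am; DesignReview=10am; VendorCall=11am; Hiring=10am; Postmortem=10am

Checking: Hiring(10am) before Roadmap(11am); Hiring(10am) before VendorCall(11am); DesignReview(10am) before VendorCall(11am); DesignReview(10am) != Onboarding(11am).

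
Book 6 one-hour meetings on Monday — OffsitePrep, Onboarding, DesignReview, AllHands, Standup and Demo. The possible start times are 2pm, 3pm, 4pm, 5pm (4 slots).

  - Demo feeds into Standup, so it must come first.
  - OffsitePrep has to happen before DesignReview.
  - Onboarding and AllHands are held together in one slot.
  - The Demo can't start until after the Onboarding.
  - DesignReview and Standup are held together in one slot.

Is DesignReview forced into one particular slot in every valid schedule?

No

DesignReview can be 4pm (e.g. DesignReview=4pm; Standup=4pm; OffsitePrep=2pm; Demo=3pm; AllHands=2pm; Onboarding=2pm) or 5pm (e.g. Onboarding -> 2pm; DesignReview -> 5pm; OffsitePrep -> 2pm; Standup -> 5pm; Demo -> 3pm; AllHands -> 2pm).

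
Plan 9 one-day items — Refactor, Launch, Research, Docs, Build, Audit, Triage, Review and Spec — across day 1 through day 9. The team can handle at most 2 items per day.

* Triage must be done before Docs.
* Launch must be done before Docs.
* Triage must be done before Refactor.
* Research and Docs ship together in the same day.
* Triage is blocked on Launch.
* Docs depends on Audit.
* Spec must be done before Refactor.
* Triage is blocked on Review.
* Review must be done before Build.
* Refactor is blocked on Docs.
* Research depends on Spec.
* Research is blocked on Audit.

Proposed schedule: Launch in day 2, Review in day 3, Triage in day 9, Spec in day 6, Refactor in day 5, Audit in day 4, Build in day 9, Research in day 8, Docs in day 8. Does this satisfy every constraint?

No — it violates: Triage must be done before Refactor

Triage is blocked on Review — holds.
Review must be done before Build — holds.
Launch must be done before Docs — holds.
Triage must be done before Docs — violated.
Refactor is blocked on Docs — violated.
Research depends on Spec — holds.
Docs depends on Audit — holds.
Research and Docs ship together in the same day — holds.
Triage must be done before Refactor — violated.
Research is blocked on Audit — holds.
Spec must be done before Refactor — violated.
Triage is blocked on Launch — holds.
The team can handle at most 2 items per day — holds.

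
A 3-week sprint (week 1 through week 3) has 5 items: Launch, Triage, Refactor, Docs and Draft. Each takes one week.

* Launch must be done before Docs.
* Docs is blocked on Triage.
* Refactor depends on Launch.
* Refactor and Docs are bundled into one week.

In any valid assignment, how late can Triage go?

week 2

Downstream work caps Triage at week 2.
Triage at week 2 is achievable: Docs -> week 3, Launch -> week 1, Draft -> week 1, Refactor -> week 3, Triage -> week 2.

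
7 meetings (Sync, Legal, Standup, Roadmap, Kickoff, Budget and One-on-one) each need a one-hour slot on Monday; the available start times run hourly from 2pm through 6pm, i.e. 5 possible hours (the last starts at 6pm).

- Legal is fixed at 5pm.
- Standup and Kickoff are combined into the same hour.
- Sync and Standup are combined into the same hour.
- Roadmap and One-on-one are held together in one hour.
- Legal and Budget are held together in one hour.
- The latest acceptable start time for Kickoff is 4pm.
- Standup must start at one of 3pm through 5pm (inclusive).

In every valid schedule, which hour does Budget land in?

Budget must be in the same hour as Legal, which can't be before 5pm, so Budget is at least 5pm; Budget must be in the same hour as Legal, which can't be after 5pm, so Budget is at most 5pm.
So Budget is pinned to 5pm.

5pm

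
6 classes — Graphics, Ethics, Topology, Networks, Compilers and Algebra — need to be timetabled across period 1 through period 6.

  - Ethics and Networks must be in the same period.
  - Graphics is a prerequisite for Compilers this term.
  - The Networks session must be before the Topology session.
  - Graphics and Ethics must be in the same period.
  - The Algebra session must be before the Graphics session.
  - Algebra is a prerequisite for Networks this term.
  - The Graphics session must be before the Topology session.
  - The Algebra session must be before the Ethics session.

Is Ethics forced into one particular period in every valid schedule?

Ethics can be period 2 (e.g. Topology=period 3, Compilers=period 3, Ethics=period 2, Algebra=period 1, Graphics=period 2, Networks=period 2) or period 3 (e.g. Compilers in period 4; Ethics in period 3; Graphics in period 3; Algebra in period 1; Networks in period 3; Topology in period 4).

No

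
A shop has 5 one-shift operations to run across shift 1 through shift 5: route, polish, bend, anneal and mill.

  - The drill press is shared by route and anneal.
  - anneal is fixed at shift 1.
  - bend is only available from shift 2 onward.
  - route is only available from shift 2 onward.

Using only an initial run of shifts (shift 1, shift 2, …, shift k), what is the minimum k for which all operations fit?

2

route can't be placed before shift 2, so the schedule must run through at least shift 2.
2 works (last occupied shift: shift 2): for example polish -> shift 1; route -> shift 2; mill -> shift 1; anneal -> shift 1; bend -> shift 2.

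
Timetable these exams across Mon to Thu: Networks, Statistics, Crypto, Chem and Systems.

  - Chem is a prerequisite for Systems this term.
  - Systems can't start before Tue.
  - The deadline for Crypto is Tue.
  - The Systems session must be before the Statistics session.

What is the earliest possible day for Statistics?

Wed

Precedence pushes Statistics to at least Wed.
Statistics at Wed is achievable: Chem=Mon; Systems=Tue; Crypto=Mon; Networks=Mon; Statistics=Wed.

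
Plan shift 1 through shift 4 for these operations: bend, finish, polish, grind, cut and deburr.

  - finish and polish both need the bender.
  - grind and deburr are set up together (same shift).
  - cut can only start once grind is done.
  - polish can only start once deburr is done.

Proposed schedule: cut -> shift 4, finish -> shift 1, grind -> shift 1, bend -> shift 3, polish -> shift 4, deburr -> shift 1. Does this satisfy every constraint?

Yes

polish can only start once deburr is done — holds.
cut can only start once grind is done — holds.
grind and deburr are set up together (same shift) — holds.
finish and polish both need the bender — holds.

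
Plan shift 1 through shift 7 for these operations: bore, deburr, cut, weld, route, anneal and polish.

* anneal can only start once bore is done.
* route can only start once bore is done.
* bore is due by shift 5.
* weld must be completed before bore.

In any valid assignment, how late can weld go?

shift 4

Downstream work caps weld at shift 4.
weld at shift 4 is achievable: deburr -> shift 1, route -> shift 6, anneal -> shift 6, cut -> shift 1, polish -> shift 1, weld -> shift 4, bore -> shift 5.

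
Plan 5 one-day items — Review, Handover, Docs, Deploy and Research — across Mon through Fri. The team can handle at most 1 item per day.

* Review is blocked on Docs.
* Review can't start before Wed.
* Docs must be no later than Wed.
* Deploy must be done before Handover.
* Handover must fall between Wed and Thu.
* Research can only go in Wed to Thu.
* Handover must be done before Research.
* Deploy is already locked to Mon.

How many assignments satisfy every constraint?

1

Enumerating: Handover -> Wed; Docs -> Tue; Review -> Fri; Research -> Thu; Deploy -> Mon.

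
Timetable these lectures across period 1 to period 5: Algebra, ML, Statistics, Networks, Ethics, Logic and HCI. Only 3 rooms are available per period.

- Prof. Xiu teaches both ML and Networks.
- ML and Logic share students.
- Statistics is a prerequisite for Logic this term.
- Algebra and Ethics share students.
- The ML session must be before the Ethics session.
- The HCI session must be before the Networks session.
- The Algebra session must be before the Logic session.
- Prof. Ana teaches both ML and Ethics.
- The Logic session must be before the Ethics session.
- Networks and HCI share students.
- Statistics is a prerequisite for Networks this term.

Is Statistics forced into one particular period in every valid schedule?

Statistics can be period 1 (e.g. Algebra=period 1; Networks=period 2; Ethics=period 4; Logic=period 2; HCI=period 1; ML=period 3; Statistics=period 1) or period 2 (e.g. Ethics=period 4; Statistics=period 2; ML=period 1; Algebra=period 1; Networks=period 3; HCI=period 1; Logic=period 3).

No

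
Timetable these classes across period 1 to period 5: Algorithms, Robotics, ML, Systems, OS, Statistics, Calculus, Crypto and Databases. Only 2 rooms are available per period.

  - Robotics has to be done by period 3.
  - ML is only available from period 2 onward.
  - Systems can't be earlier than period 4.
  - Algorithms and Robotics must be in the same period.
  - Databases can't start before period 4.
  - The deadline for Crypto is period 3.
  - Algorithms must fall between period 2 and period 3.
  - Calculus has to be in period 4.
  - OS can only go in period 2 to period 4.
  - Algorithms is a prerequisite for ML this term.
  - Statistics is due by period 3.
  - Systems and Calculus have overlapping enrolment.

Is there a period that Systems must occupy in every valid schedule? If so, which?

Systems's window is period 4–period 5.
Calculus is fixed at period 4, and Systems can't share a period with Calculus.
So Systems must be period 5.

period 5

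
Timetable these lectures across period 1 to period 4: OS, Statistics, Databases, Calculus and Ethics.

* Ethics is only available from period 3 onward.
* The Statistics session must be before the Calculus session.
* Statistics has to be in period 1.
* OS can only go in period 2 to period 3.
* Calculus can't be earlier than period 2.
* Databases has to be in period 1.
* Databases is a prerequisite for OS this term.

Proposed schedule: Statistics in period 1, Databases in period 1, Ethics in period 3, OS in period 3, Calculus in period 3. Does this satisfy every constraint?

Ethics is only available from period 3 onward — holds.
OS can only go in period 2 to period 3 — holds.
The Statistics session must be before the Calculus session — holds.
Statistics has to be in period 1 — holds.
Calculus can't be earlier than period 2 — holds.
Databases is a prerequisite for OS this term — holds.
Databases has to be in period 1 — holds.

Yes, all constraints hold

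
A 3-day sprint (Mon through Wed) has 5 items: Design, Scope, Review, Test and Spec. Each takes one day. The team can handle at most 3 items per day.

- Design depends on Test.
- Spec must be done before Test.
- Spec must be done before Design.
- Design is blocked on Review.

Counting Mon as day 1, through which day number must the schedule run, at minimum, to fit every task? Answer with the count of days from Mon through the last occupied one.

The precedence chain requires at least 3 distinct days.
With at most 3 per day and 5 tasks, at least 2 days are needed.
3 works (last occupied day: Wed): for example Review -> Mon, Spec -> Mon, Design -> Wed, Scope -> Mon, Test -> Tue.

3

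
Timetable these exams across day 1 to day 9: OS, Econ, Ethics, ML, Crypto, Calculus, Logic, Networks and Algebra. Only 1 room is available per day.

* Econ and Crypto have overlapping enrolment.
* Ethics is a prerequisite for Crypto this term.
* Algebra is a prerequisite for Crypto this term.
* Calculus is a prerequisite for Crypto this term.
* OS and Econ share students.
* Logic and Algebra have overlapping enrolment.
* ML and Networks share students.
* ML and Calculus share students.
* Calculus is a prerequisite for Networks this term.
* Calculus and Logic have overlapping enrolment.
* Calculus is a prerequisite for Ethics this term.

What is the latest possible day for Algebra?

Downstream work caps Algebra at day 8.
Algebra at day 8 is achievable: Logic in day 7, Calculus in day 1, Crypto in day 9, Econ in day 5, Networks in day 3, Algebra in day 8, ML in day 6, Ethics in day 2, OS in day 4.

day 8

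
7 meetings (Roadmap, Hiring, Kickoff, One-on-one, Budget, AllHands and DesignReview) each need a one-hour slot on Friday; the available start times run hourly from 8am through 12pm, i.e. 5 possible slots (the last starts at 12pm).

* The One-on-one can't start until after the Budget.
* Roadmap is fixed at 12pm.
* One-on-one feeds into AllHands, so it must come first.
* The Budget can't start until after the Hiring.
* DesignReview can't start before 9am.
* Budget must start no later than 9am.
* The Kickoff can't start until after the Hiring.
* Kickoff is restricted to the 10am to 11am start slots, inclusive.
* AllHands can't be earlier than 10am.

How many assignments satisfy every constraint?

24

Splitting on Kickoff: it can be 10am (12), 11am (12). Listing each branch's schedules as (Roadmap, Hiring, One-on-one, Budget, AllHands, DesignReview):
Kickoff=10am: (12pm,8am,10am,9am,11am,9am) (12pm,8am,10am,9am,11am,10am) (12pm,8am,10am,9am,11am,11am) (12pm,8am,10am,9am,11am,12pm) (12pm,8am,10am,9am,12pm,9am) (12pm,8am,10am,9am,12pm,10am) (12pm,8am,10am,9am,12pm,11am) (12pm,8am,10am,9am,12pm,12pm) (12pm,8am,11am,9am,12pm,9am) (12pm,8am,11am,9am,12pm,10am) (12pm,8am,11am,9am,12pm,11am) (12pm,8am,11am,9am,12pm,12pm) — 12.
Kickoff=11am: (12pm,8am,10am,9am,11am,9am) (12pm,8am,10am,9am,11am,10am) (12pm,8am,10am,9am,11am,11am) (12pm,8am,10am,9am,11am,12pm) (12pm,8am,10am,9am,12pm,9am) (12pm,8am,10am,9am,12pm,10am) (12pm,8am,10am,9am,12pm,11am) (12pm,8am,10am,9am,12pm,12pm) (12pm,8am,11am,9am,12pm,9am) (12pm,8am,11am,9am,12pm,10am) (12pm,8am,11am,9am,12pm,11am) (12pm,8am,11am,9am,12pm,12pm) — 12.
Summing: 12 + 12 = 24.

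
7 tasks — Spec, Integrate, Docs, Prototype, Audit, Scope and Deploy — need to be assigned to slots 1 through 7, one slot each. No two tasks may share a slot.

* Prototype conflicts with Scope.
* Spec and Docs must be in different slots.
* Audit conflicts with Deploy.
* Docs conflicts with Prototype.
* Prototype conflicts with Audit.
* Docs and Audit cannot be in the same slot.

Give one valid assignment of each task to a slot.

Audit in 5, Spec in 1, Prototype in 4, Deploy in 7, Docs in 3, Scope in 6, Integrate in 2

Checking: Audit(5) != Deploy(7); Spec(1) != Docs(3); Prototype(4) != Scope(6); Prototype(4) != Audit(5); Docs(3) != Audit(5); Docs(3) != Prototype(4); max 1 per slot (cap 1).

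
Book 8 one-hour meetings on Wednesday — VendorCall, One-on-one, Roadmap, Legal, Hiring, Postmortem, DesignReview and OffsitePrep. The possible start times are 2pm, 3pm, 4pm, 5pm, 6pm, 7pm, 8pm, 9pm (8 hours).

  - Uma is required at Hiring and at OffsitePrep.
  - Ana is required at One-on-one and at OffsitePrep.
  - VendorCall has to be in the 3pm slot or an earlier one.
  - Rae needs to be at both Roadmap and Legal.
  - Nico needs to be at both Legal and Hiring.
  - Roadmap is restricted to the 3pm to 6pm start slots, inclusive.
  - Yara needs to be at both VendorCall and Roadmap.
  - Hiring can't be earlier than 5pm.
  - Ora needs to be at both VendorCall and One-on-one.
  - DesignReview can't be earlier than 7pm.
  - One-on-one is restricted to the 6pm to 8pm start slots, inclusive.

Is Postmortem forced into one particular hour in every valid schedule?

No

Postmortem can be 2pm (e.g. One-on-one=6pm, DesignReview=7pm, VendorCall=2pm, Postmortem=2pm, OffsitePrep=2pm, Roadmap=3pm, Legal=2pm, Hiring=5pm) or 3pm (e.g. DesignReview in 7pm, Hiring in 5pm, VendorCall in 2pm, One-on-one in 6pm, Postmortem in 3pm, OffsitePrep in 2pm, Roadmap in 3pm, Legal in 2pm).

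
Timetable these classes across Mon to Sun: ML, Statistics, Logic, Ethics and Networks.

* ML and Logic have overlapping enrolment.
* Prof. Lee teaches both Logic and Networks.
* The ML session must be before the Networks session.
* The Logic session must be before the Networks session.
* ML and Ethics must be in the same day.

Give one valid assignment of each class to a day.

Networks -> Wed, Ethics -> Mon, Statistics -> Mon, ML -> Mon, Logic -> Tue

Checking: Logic(Tue) before Networks(Wed); ML(Mon) before Networks(Wed); Logic(Tue) != Networks(Wed); ML(Mon) != Logic(Tue); ML = Ethics = Mon.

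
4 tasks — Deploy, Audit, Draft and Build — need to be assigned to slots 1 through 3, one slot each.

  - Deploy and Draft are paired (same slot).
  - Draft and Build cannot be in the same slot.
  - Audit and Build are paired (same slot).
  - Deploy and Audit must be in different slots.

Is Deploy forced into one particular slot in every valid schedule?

Deploy can be 1 (e.g. Deploy in 1, Audit in 2, Build in 2, Draft in 1) or 2 (e.g. Build -> 1, Draft -> 2, Audit -> 1, Deploy -> 2).

No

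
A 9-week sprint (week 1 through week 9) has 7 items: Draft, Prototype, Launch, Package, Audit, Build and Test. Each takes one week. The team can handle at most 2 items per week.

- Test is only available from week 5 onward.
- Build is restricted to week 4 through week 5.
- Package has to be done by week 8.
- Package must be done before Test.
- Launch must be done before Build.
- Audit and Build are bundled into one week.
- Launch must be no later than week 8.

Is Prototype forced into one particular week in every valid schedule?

Prototype can be week 1 (e.g. Draft -> week 2; Build -> week 4; Test -> week 5; Audit -> week 4; Package -> week 2; Launch -> week 1; Prototype -> week 1) or week 2 (e.g. Launch in week 1; Package in week 1; Draft in week 2; Test in week 5; Prototype in week 2; Build in week 4; Audit in week 4).

No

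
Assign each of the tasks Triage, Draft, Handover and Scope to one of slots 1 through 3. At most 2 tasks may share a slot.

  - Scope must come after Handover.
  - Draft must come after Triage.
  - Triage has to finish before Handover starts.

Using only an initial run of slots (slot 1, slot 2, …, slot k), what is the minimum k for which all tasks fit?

3 slots

The precedence chain requires at least 3 distinct slots.
With at most 2 per slot and 4 tasks, at least 2 slots are needed.
3 works (last occupied slot: 3): for example Draft -> 2; Triage -> 1; Scope -> 3; Handover -> 2.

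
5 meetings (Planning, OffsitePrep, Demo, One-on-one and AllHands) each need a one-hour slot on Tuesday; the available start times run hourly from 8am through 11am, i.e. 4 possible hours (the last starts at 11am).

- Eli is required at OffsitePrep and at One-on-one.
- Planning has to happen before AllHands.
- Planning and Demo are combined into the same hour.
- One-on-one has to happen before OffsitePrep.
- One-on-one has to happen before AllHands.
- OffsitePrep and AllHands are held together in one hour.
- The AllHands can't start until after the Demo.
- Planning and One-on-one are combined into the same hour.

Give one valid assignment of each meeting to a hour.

Demo in 8am; Planning in 8am; OffsitePrep in 9am; One-on-one in 8am; AllHands in 9am

Checking: Planning(8am) before AllHands(9am); Demo(8am) before AllHands(9am); One-on-one(8am) before AllHands(9am); One-on-one(8am) before OffsitePrep(9am); OffsitePrep(9am) != One-on-one(8am); Planning = One-on-one = 8am; OffsitePrep = AllHands = 9am; Planning = Demo = 8am.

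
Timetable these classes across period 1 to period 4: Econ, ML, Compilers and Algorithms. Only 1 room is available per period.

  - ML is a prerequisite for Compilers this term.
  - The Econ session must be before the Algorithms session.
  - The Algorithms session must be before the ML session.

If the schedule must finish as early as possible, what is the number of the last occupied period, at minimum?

The precedence chain requires at least 4 distinct periods.
With at most 1 per period and 4 classes, at least 4 periods are needed.
4 works (last occupied period: period 4): for example ML in period 3, Econ in period 1, Compilers in period 4, Algorithms in period 2.

period 4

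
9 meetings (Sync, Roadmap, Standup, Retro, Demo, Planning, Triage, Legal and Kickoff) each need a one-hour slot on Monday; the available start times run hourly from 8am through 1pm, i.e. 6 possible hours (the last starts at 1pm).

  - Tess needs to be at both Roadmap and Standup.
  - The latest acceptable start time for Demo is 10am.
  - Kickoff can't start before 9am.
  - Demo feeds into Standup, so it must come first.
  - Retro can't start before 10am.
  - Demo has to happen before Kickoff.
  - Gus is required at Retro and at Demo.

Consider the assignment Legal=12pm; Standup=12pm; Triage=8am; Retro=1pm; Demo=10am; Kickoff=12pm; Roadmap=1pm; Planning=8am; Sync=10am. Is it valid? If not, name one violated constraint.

Yes, all constraints hold

The latest acceptable start time for Demo is 10am — holds.
Retro can't start before 10am — holds.
Gus is required at Retro and at Demo — holds.
Kickoff can't start before 9am — holds.
Demo has to happen before Kickoff — holds.
Tess needs to be at both Roadmap and Standup — holds.
Demo feeds into Standup, so it must come first — holds.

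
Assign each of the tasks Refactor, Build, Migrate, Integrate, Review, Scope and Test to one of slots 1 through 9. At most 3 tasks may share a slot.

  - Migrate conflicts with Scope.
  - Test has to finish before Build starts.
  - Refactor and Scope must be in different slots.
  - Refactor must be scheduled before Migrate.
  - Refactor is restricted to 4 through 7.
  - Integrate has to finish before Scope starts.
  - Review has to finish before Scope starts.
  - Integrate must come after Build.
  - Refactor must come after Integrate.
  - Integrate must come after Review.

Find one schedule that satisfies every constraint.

Migrate=6; Refactor=4; Integrate=3; Build=2; Scope=5; Test=1; Review=1

Checking: Integrate(3) before Refactor(4); Build(2) before Integrate(3); Refactor(4) before Migrate(6); Review(1) before Scope(5); Integrate(3) before Scope(5); Test(1) before Build(2); Review(1) before Integrate(3); Refactor(4) != Scope(5); Migrate(6) != Scope(5); Refactor=4 in [4,7]; max 2 per slot (cap 3).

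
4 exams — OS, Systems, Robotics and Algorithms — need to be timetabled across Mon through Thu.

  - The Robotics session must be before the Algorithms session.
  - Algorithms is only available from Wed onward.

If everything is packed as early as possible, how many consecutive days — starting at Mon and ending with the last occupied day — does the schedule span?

3 days

The precedence chain requires at least 2 distinct days.
Algorithms can't be placed before Wed — that is day 3 counting from Mon — so the schedule must run through at least 3 days.
3 works (last occupied day: Wed): for example OS in Mon; Robotics in Mon; Systems in Mon; Algorithms in Wed.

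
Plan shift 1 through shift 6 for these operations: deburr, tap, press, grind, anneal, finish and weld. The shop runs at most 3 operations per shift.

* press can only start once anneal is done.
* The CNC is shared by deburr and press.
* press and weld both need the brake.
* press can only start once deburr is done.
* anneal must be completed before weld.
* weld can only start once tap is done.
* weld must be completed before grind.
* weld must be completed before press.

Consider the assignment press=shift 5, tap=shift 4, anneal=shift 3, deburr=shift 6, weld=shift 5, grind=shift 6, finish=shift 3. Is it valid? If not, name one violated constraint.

press can only start once deburr is done — violated.
weld must be completed before press — violated.
weld can only start once tap is done — holds.
weld must be completed before grind — holds.
The CNC is shared by deburr and press — holds.
press and weld both need the brake — violated.
The shop runs at most 3 operations per shift — holds.
press can only start once anneal is done — holds.
anneal must be completed before weld — holds.

No — it violates: press can only start once deburr is done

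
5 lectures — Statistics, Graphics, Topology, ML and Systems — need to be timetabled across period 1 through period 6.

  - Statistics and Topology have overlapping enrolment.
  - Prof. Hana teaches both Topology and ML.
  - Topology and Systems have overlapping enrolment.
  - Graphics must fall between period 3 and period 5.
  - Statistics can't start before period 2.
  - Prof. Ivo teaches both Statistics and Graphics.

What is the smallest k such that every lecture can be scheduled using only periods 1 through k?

Graphics can't be placed before period 3, so the schedule must run through at least period 3.
3 works (last occupied period: period 3): for example Topology -> period 1; ML -> period 2; Statistics -> period 2; Graphics -> period 3; Systems -> period 2.

3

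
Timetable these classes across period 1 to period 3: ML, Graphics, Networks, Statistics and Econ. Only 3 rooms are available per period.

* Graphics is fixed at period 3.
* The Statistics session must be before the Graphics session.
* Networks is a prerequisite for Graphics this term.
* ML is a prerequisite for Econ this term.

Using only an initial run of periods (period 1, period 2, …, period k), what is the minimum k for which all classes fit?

3

The precedence chain requires at least 2 distinct periods.
With at most 3 per period and 5 classes, at least 2 periods are needed.
Graphics can't be placed before period 3, so the schedule must run through at least period 3.
3 works (last occupied period: period 3): for example Graphics -> period 3, ML -> period 1, Statistics -> period 1, Econ -> period 2, Networks -> period 1.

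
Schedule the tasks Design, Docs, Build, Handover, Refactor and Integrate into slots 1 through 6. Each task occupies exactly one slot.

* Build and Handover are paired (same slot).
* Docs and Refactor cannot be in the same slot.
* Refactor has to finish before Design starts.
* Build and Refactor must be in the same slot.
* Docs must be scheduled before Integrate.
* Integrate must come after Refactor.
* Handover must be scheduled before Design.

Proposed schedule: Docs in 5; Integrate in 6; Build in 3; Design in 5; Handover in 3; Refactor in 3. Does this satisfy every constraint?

Build and Refactor must be in the same slot — holds.
Integrate must come after Refactor — holds.
Build and Handover are paired (same slot) — holds.
Docs must be scheduled before Integrate — holds.
Handover must be scheduled before Design — holds.
Docs and Refactor cannot be in the same slot — holds.
Refactor has to finish before Design starts — holds.

Yes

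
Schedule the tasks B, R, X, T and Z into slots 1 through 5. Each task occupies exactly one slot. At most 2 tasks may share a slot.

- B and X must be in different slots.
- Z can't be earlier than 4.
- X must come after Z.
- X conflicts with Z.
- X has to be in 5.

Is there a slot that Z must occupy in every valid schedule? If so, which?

4

Z's window is 4–5.
X is fixed at 5, and Z can't share a slot with X.
So Z must be 4.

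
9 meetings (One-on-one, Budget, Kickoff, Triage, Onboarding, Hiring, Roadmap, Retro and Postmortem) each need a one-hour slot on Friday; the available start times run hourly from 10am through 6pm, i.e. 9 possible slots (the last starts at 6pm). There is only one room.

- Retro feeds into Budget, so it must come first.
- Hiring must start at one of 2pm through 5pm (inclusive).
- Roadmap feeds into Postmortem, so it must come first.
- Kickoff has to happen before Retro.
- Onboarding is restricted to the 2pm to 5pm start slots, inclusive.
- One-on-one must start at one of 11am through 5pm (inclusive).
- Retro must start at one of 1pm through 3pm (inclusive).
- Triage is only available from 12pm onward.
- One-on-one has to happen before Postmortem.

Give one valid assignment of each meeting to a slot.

Hiring=3pm, Onboarding=2pm, Retro=1pm, Triage=12pm, One-on-one=11am, Budget=6pm, Roadmap=4pm, Postmortem=5pm, Kickoff=10am

Checking: Kickoff(10am) before Retro(1pm); Roadmap(4pm) before Postmortem(5pm); One-on-one(11am) before Postmortem(5pm); Retro(1pm) before Budget(6pm); Hiring=3pm in [2pm,5pm]; Triage=12pm in [12pm,6pm]; Retro=1pm in [1pm,3pm]; Onboarding=2pm in [2pm,5pm]; One-on-one=11am in [11am,5pm]; max 1 per slot (cap 1).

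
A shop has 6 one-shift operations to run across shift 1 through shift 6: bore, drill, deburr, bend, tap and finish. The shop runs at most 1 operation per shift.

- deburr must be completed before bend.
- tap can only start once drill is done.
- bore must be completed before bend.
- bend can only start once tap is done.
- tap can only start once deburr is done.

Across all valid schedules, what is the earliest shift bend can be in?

shift 5

Precedence pushes bend to at least shift 3.
bend at shift 5 is achievable: bore in shift 4; finish in shift 6; drill in shift 2; tap in shift 3; bend in shift 5; deburr in shift 1.
Nothing earlier works — the capacity limit rule out every shift before shift 5.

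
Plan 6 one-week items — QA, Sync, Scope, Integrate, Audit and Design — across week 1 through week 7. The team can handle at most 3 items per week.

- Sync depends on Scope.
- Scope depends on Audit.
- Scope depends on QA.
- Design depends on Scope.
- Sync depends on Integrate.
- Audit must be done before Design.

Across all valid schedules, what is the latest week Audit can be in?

week 5

Downstream work caps Audit at week 5.
Audit at week 5 is achievable: Design -> week 7, Audit -> week 5, Scope -> week 6, Integrate -> week 1, Sync -> week 7, QA -> week 1.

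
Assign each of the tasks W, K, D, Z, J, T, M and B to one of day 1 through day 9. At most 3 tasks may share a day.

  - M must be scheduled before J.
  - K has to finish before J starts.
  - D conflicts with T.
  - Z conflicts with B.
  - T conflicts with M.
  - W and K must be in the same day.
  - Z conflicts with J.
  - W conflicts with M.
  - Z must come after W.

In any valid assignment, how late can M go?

Downstream work caps M at day 8.
M at day 8 is achievable: J=day 9; Z=day 2; M=day 8; D=day 1; W=day 1; T=day 2; K=day 1; B=day 3.

day 8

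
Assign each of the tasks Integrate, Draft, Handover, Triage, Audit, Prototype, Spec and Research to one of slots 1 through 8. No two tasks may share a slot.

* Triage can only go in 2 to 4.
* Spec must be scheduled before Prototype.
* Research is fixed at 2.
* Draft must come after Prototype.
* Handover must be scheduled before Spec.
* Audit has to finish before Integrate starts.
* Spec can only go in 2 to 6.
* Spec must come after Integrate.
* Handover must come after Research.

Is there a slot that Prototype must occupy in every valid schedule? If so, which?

7

Precedence pushes Prototype to at least 5; downstream work caps Prototype at 7.
So Prototype is pinned to 7.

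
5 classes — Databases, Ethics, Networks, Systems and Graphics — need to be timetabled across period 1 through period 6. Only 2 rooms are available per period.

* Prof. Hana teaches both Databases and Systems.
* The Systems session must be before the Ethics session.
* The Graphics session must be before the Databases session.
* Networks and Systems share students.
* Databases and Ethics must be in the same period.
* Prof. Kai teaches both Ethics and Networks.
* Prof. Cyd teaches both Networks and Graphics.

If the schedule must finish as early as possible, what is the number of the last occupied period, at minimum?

3

The precedence chain requires at least 2 distinct periods.
With at most 2 per period and 5 classes, at least 3 periods are needed.
3 works (last occupied period: period 3): for example Graphics=period 1; Systems=period 1; Ethics=period 2; Networks=period 3; Databases=period 2.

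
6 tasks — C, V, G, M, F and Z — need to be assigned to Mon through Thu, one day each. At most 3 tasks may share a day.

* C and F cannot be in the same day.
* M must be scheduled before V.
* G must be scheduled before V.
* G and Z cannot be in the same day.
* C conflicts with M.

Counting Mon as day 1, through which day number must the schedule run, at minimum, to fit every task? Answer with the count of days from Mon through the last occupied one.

The precedence chain requires at least 2 distinct days.
With at most 3 per day and 6 tasks, at least 2 days are needed.
2 works (last occupied day: Tue): for example C -> Tue; M -> Mon; G -> Mon; Z -> Tue; V -> Tue; F -> Mon.

2 days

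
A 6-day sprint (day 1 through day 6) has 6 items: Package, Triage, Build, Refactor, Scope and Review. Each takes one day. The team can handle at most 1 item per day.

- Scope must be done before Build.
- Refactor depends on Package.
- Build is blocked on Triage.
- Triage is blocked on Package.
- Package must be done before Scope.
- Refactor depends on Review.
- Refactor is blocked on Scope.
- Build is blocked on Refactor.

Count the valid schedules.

Splitting on Package: it can be day 1 (8), day 2 (3). Listing each branch's schedules as (Triage, Build, Refactor, Scope, Review) by day number:
Package=day 1: (2,6,5,3,4) (2,6,5,4,3) (3,6,5,2,4) (3,6,5,4,2) (4,6,5,2,3) (4,6,5,3,2) (5,6,4,2,3) (5,6,4,3,2) — 8.
Package=day 2: (3,6,5,4,1) (4,6,5,3,1) (5,6,4,3,1) — 3.
Summing: 8 + 3 = 11.

11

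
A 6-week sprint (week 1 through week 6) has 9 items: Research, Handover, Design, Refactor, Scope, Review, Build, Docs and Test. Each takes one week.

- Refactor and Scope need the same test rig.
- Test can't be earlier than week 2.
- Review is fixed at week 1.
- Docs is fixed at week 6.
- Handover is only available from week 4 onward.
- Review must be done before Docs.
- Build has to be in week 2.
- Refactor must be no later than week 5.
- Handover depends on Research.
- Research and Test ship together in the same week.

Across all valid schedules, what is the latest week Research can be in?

week 5

Research must be in the same week as Test, which can't be before week 2, so Research is at least week 2; downstream work caps Research at week 5.
Research at week 5 is achievable: Refactor in week 1; Handover in week 6; Scope in week 2; Docs in week 6; Build in week 2; Test in week 5; Research in week 5; Design in week 1; Review in week 1.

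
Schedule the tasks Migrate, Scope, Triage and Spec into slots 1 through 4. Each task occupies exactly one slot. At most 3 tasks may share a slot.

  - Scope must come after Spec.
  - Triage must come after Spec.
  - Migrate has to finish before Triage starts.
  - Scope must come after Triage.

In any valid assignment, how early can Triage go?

2

Precedence pushes Triage to at least 2; downstream work caps Triage at 3.
Triage at 2 is achievable: Spec in 1; Scope in 3; Triage in 2; Migrate in 1.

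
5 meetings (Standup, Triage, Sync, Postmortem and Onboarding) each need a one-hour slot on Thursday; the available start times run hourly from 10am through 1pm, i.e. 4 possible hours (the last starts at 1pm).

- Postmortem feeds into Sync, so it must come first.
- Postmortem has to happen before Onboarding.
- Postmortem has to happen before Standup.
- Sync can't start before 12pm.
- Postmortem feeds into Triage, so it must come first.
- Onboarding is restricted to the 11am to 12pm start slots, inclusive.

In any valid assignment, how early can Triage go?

Precedence pushes Triage to at least 11am.
Triage at 11am is achievable: Triage in 11am, Standup in 11am, Postmortem in 10am, Onboarding in 11am, Sync in 12pm.

11am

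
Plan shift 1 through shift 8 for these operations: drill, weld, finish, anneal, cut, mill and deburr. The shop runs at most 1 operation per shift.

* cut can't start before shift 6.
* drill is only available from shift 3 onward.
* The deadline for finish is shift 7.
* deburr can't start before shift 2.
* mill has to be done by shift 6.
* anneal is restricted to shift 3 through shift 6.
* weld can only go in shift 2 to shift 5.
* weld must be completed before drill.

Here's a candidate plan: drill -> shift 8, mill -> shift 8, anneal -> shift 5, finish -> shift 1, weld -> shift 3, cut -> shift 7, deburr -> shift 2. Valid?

Invalid. The shop runs at most 1 operation per shift.

weld can only go in shift 2 to shift 5 — holds.
cut can't start before shift 6 — holds.
anneal is restricted to shift 3 through shift 6 — holds.
The shop runs at most 1 operation per shift — violated.
drill is only available from shift 3 onward — holds.
The deadline for finish is shift 7 — holds.
mill has to be done by shift 6 — violated.
deburr can't start before shift 2 — holds.
weld must be completed before drill — holds.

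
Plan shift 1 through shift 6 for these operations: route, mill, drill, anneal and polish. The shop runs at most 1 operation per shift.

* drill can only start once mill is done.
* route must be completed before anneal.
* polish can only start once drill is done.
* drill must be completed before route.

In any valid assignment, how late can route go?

Precedence pushes route to at least shift 3; downstream work caps route at shift 5.
route at shift 5 is achievable: mill in shift 1, polish in shift 3, drill in shift 2, anneal in shift 6, route in shift 5.

shift 5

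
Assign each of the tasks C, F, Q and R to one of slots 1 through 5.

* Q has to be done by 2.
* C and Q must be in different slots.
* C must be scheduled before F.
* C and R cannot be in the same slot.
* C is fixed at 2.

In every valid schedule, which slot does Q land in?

1

Q's window is 1–2.
C is fixed at 2, and Q can't share a slot with C.
So Q must be 1.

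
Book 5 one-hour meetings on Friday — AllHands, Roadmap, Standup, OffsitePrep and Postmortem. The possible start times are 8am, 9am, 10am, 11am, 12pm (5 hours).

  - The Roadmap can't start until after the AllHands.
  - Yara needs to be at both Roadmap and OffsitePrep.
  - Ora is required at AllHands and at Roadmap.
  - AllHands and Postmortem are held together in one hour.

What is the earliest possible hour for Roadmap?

Precedence pushes Roadmap to at least 9am.
Roadmap at 9am is achievable: OffsitePrep in 8am; Roadmap in 9am; Standup in 8am; AllHands in 8am; Postmortem in 8am.

9am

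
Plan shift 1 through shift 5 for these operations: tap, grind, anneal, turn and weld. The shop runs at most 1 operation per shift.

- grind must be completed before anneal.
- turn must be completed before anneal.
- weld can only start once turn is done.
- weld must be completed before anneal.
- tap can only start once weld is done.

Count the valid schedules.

7

Splitting on tap: it can be shift 3 (1), shift 4 (3), shift 5 (3). Listing each branch's schedules as (grind, anneal, turn, weld) by shift number:
tap=shift 3: (4,5,1,2) — 1.
tap=shift 4: (1,5,2,3) (2,5,1,3) (3,5,1,2) — 3.
tap=shift 5: (1,4,2,3) (2,4,1,3) (3,4,1,2) — 3.
Summing: 1 + 3 + 3 = 7.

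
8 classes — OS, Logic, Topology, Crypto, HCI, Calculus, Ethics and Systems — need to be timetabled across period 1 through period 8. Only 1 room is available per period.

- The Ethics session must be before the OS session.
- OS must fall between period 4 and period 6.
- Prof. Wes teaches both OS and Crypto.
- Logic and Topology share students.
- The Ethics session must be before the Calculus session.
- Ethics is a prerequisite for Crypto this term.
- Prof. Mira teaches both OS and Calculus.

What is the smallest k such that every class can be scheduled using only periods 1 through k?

8 periods

The precedence chain requires at least 2 distinct periods.
With at most 1 per period and 8 classes, at least 8 periods are needed.
OS can't be placed before period 4, so the schedule must run through at least period 4.
8 works (last occupied period: period 8): for example HCI -> period 7; Systems -> period 8; Ethics -> period 1; Logic -> period 5; OS -> period 4; Calculus -> period 3; Topology -> period 6; Crypto -> period 2.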